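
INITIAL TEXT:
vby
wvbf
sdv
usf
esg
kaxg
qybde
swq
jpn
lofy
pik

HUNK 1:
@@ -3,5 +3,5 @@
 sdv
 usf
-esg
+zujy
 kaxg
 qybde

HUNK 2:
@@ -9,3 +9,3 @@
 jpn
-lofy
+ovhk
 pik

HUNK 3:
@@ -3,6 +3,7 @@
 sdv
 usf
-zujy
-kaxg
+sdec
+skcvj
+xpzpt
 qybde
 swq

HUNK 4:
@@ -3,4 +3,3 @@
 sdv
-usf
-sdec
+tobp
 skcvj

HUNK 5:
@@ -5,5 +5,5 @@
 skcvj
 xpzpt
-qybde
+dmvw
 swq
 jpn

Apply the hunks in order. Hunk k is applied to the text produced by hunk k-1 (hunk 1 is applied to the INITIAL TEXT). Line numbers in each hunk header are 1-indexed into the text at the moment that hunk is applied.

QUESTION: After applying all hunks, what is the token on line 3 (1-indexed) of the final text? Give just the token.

Answer: sdv

Derivation:
Hunk 1: at line 3 remove [esg] add [zujy] -> 11 lines: vby wvbf sdv usf zujy kaxg qybde swq jpn lofy pik
Hunk 2: at line 9 remove [lofy] add [ovhk] -> 11 lines: vby wvbf sdv usf zujy kaxg qybde swq jpn ovhk pik
Hunk 3: at line 3 remove [zujy,kaxg] add [sdec,skcvj,xpzpt] -> 12 lines: vby wvbf sdv usf sdec skcvj xpzpt qybde swq jpn ovhk pik
Hunk 4: at line 3 remove [usf,sdec] add [tobp] -> 11 lines: vby wvbf sdv tobp skcvj xpzpt qybde swq jpn ovhk pik
Hunk 5: at line 5 remove [qybde] add [dmvw] -> 11 lines: vby wvbf sdv tobp skcvj xpzpt dmvw swq jpn ovhk pik
Final line 3: sdv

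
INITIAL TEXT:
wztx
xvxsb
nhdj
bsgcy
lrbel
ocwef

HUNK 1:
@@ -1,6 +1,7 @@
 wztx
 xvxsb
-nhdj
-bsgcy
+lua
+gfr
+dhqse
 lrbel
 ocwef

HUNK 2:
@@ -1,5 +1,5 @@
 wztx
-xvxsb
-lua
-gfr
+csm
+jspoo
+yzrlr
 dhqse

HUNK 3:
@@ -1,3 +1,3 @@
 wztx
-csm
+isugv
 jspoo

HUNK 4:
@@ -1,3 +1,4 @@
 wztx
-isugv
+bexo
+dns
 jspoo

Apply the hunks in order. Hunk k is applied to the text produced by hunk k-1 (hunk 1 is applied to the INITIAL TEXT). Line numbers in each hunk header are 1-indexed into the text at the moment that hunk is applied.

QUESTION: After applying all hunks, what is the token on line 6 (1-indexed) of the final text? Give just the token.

Hunk 1: at line 1 remove [nhdj,bsgcy] add [lua,gfr,dhqse] -> 7 lines: wztx xvxsb lua gfr dhqse lrbel ocwef
Hunk 2: at line 1 remove [xvxsb,lua,gfr] add [csm,jspoo,yzrlr] -> 7 lines: wztx csm jspoo yzrlr dhqse lrbel ocwef
Hunk 3: at line 1 remove [csm] add [isugv] -> 7 lines: wztx isugv jspoo yzrlr dhqse lrbel ocwef
Hunk 4: at line 1 remove [isugv] add [bexo,dns] -> 8 lines: wztx bexo dns jspoo yzrlr dhqse lrbel ocwef
Final line 6: dhqse

Answer: dhqse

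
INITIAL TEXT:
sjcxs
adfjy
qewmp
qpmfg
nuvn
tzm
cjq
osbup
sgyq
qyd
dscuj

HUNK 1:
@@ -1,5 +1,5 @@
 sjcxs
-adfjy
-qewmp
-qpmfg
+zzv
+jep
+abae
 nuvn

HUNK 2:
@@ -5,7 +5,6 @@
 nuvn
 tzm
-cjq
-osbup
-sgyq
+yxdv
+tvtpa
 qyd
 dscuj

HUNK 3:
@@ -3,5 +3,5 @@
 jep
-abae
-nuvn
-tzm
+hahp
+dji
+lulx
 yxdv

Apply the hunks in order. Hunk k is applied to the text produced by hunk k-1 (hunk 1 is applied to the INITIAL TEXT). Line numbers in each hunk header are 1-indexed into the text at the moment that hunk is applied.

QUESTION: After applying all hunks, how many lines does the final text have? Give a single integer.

Answer: 10

Derivation:
Hunk 1: at line 1 remove [adfjy,qewmp,qpmfg] add [zzv,jep,abae] -> 11 lines: sjcxs zzv jep abae nuvn tzm cjq osbup sgyq qyd dscuj
Hunk 2: at line 5 remove [cjq,osbup,sgyq] add [yxdv,tvtpa] -> 10 lines: sjcxs zzv jep abae nuvn tzm yxdv tvtpa qyd dscuj
Hunk 3: at line 3 remove [abae,nuvn,tzm] add [hahp,dji,lulx] -> 10 lines: sjcxs zzv jep hahp dji lulx yxdv tvtpa qyd dscuj
Final line count: 10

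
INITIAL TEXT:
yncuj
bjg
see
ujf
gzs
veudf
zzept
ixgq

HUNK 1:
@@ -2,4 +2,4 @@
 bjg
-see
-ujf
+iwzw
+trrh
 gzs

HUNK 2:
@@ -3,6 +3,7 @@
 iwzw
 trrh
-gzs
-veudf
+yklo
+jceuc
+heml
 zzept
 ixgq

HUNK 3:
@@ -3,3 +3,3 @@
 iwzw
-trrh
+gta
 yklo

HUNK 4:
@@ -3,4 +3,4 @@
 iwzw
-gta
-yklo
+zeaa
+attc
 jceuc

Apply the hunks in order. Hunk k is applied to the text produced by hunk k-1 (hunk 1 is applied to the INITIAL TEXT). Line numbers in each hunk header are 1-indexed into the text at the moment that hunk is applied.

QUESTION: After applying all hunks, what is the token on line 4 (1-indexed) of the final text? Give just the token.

Hunk 1: at line 2 remove [see,ujf] add [iwzw,trrh] -> 8 lines: yncuj bjg iwzw trrh gzs veudf zzept ixgq
Hunk 2: at line 3 remove [gzs,veudf] add [yklo,jceuc,heml] -> 9 lines: yncuj bjg iwzw trrh yklo jceuc heml zzept ixgq
Hunk 3: at line 3 remove [trrh] add [gta] -> 9 lines: yncuj bjg iwzw gta yklo jceuc heml zzept ixgq
Hunk 4: at line 3 remove [gta,yklo] add [zeaa,attc] -> 9 lines: yncuj bjg iwzw zeaa attc jceuc heml zzept ixgq
Final line 4: zeaa

Answer: zeaa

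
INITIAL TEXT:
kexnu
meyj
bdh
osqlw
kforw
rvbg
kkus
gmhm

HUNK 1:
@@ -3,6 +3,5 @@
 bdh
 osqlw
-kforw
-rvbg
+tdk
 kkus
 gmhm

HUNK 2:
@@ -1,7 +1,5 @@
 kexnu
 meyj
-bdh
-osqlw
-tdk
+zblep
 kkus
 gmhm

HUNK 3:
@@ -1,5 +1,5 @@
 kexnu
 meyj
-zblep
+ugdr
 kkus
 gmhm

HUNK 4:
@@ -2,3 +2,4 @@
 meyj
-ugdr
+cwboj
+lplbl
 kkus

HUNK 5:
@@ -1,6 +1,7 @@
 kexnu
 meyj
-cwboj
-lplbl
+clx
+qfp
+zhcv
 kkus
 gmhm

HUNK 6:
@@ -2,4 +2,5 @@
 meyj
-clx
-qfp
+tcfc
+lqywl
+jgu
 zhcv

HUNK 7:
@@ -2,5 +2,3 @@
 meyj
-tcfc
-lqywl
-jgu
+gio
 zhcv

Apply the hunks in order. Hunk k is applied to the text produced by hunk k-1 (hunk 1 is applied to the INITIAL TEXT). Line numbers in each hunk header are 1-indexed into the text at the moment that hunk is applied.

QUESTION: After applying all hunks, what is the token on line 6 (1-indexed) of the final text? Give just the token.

Hunk 1: at line 3 remove [kforw,rvbg] add [tdk] -> 7 lines: kexnu meyj bdh osqlw tdk kkus gmhm
Hunk 2: at line 1 remove [bdh,osqlw,tdk] add [zblep] -> 5 lines: kexnu meyj zblep kkus gmhm
Hunk 3: at line 1 remove [zblep] add [ugdr] -> 5 lines: kexnu meyj ugdr kkus gmhm
Hunk 4: at line 2 remove [ugdr] add [cwboj,lplbl] -> 6 lines: kexnu meyj cwboj lplbl kkus gmhm
Hunk 5: at line 1 remove [cwboj,lplbl] add [clx,qfp,zhcv] -> 7 lines: kexnu meyj clx qfp zhcv kkus gmhm
Hunk 6: at line 2 remove [clx,qfp] add [tcfc,lqywl,jgu] -> 8 lines: kexnu meyj tcfc lqywl jgu zhcv kkus gmhm
Hunk 7: at line 2 remove [tcfc,lqywl,jgu] add [gio] -> 6 lines: kexnu meyj gio zhcv kkus gmhm
Final line 6: gmhm

Answer: gmhm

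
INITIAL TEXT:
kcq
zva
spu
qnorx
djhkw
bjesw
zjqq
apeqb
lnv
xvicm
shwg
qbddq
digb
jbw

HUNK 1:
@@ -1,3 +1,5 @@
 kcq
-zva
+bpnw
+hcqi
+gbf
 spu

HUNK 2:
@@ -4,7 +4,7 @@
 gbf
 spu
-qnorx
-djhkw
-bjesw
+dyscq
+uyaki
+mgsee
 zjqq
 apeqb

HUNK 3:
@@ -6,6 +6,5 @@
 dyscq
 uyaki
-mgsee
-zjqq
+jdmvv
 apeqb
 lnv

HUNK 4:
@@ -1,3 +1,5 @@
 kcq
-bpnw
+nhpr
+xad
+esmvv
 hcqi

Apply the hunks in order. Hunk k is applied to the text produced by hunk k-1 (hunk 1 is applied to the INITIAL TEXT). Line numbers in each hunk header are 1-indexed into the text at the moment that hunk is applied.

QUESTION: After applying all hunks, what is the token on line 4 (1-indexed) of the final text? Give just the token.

Hunk 1: at line 1 remove [zva] add [bpnw,hcqi,gbf] -> 16 lines: kcq bpnw hcqi gbf spu qnorx djhkw bjesw zjqq apeqb lnv xvicm shwg qbddq digb jbw
Hunk 2: at line 4 remove [qnorx,djhkw,bjesw] add [dyscq,uyaki,mgsee] -> 16 lines: kcq bpnw hcqi gbf spu dyscq uyaki mgsee zjqq apeqb lnv xvicm shwg qbddq digb jbw
Hunk 3: at line 6 remove [mgsee,zjqq] add [jdmvv] -> 15 lines: kcq bpnw hcqi gbf spu dyscq uyaki jdmvv apeqb lnv xvicm shwg qbddq digb jbw
Hunk 4: at line 1 remove [bpnw] add [nhpr,xad,esmvv] -> 17 lines: kcq nhpr xad esmvv hcqi gbf spu dyscq uyaki jdmvv apeqb lnv xvicm shwg qbddq digb jbw
Final line 4: esmvv

Answer: esmvv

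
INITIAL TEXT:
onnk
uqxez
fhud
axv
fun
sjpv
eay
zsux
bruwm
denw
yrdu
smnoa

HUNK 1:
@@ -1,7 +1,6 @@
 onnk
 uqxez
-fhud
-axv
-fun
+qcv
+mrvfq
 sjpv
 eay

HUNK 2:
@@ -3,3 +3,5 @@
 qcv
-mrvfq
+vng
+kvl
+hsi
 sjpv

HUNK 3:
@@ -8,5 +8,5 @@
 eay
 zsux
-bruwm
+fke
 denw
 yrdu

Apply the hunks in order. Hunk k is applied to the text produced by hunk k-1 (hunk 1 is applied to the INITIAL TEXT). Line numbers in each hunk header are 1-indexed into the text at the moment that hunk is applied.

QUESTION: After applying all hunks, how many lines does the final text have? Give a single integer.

Hunk 1: at line 1 remove [fhud,axv,fun] add [qcv,mrvfq] -> 11 lines: onnk uqxez qcv mrvfq sjpv eay zsux bruwm denw yrdu smnoa
Hunk 2: at line 3 remove [mrvfq] add [vng,kvl,hsi] -> 13 lines: onnk uqxez qcv vng kvl hsi sjpv eay zsux bruwm denw yrdu smnoa
Hunk 3: at line 8 remove [bruwm] add [fke] -> 13 lines: onnk uqxez qcv vng kvl hsi sjpv eay zsux fke denw yrdu smnoa
Final line count: 13

Answer: 13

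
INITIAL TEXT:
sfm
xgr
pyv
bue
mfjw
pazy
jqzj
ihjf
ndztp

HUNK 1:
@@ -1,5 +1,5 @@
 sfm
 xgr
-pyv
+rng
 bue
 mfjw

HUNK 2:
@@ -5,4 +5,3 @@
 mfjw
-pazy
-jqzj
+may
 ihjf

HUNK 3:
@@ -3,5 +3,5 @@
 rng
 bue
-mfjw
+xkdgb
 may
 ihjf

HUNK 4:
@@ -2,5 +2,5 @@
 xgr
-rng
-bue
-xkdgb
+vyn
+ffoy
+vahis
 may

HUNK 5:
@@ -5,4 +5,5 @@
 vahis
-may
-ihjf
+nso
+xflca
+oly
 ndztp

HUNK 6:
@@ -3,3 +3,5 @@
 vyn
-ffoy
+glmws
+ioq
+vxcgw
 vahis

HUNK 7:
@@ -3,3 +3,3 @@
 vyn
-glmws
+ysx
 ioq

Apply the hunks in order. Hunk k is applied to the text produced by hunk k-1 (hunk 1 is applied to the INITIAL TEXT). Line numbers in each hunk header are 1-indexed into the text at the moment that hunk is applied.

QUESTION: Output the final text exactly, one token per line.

Answer: sfm
xgr
vyn
ysx
ioq
vxcgw
vahis
nso
xflca
oly
ndztp

Derivation:
Hunk 1: at line 1 remove [pyv] add [rng] -> 9 lines: sfm xgr rng bue mfjw pazy jqzj ihjf ndztp
Hunk 2: at line 5 remove [pazy,jqzj] add [may] -> 8 lines: sfm xgr rng bue mfjw may ihjf ndztp
Hunk 3: at line 3 remove [mfjw] add [xkdgb] -> 8 lines: sfm xgr rng bue xkdgb may ihjf ndztp
Hunk 4: at line 2 remove [rng,bue,xkdgb] add [vyn,ffoy,vahis] -> 8 lines: sfm xgr vyn ffoy vahis may ihjf ndztp
Hunk 5: at line 5 remove [may,ihjf] add [nso,xflca,oly] -> 9 lines: sfm xgr vyn ffoy vahis nso xflca oly ndztp
Hunk 6: at line 3 remove [ffoy] add [glmws,ioq,vxcgw] -> 11 lines: sfm xgr vyn glmws ioq vxcgw vahis nso xflca oly ndztp
Hunk 7: at line 3 remove [glmws] add [ysx] -> 11 lines: sfm xgr vyn ysx ioq vxcgw vahis nso xflca oly ndztp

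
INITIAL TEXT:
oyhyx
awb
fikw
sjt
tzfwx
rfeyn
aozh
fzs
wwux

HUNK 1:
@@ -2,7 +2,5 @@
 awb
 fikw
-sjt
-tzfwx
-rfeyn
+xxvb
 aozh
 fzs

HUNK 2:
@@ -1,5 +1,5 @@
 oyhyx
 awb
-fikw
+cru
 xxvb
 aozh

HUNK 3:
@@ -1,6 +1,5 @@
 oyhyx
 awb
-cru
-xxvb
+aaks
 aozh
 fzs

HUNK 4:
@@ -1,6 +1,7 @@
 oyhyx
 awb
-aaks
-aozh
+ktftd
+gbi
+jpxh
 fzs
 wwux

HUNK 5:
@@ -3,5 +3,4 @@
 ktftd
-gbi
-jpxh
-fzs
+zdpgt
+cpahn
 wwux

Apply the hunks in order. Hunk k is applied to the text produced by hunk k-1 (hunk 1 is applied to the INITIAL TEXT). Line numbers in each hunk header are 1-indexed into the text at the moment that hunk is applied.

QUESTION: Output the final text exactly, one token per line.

Answer: oyhyx
awb
ktftd
zdpgt
cpahn
wwux

Derivation:
Hunk 1: at line 2 remove [sjt,tzfwx,rfeyn] add [xxvb] -> 7 lines: oyhyx awb fikw xxvb aozh fzs wwux
Hunk 2: at line 1 remove [fikw] add [cru] -> 7 lines: oyhyx awb cru xxvb aozh fzs wwux
Hunk 3: at line 1 remove [cru,xxvb] add [aaks] -> 6 lines: oyhyx awb aaks aozh fzs wwux
Hunk 4: at line 1 remove [aaks,aozh] add [ktftd,gbi,jpxh] -> 7 lines: oyhyx awb ktftd gbi jpxh fzs wwux
Hunk 5: at line 3 remove [gbi,jpxh,fzs] add [zdpgt,cpahn] -> 6 lines: oyhyx awb ktftd zdpgt cpahn wwux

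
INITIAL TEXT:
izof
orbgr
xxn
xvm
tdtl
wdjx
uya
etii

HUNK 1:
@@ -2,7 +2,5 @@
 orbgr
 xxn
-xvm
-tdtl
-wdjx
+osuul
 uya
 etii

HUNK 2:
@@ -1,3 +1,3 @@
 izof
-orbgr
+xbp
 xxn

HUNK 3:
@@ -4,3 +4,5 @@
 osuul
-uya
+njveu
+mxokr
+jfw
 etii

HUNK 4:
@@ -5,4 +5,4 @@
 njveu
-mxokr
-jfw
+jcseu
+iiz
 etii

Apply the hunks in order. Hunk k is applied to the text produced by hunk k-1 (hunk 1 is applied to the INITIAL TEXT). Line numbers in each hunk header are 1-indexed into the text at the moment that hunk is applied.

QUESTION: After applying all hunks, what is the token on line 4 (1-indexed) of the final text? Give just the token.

Hunk 1: at line 2 remove [xvm,tdtl,wdjx] add [osuul] -> 6 lines: izof orbgr xxn osuul uya etii
Hunk 2: at line 1 remove [orbgr] add [xbp] -> 6 lines: izof xbp xxn osuul uya etii
Hunk 3: at line 4 remove [uya] add [njveu,mxokr,jfw] -> 8 lines: izof xbp xxn osuul njveu mxokr jfw etii
Hunk 4: at line 5 remove [mxokr,jfw] add [jcseu,iiz] -> 8 lines: izof xbp xxn osuul njveu jcseu iiz etii
Final line 4: osuul

Answer: osuul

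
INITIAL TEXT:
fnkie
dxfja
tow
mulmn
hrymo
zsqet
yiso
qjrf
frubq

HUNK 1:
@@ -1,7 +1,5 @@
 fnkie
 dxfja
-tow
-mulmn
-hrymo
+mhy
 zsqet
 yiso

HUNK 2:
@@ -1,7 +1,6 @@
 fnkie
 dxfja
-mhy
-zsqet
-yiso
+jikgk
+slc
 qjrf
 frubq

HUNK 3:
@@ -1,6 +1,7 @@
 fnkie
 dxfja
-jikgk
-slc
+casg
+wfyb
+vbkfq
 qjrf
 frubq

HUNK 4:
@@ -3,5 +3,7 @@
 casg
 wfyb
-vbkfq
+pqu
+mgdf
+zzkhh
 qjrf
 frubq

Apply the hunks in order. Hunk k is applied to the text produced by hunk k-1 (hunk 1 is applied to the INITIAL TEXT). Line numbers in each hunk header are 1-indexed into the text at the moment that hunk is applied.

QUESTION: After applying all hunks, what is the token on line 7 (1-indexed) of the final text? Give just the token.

Hunk 1: at line 1 remove [tow,mulmn,hrymo] add [mhy] -> 7 lines: fnkie dxfja mhy zsqet yiso qjrf frubq
Hunk 2: at line 1 remove [mhy,zsqet,yiso] add [jikgk,slc] -> 6 lines: fnkie dxfja jikgk slc qjrf frubq
Hunk 3: at line 1 remove [jikgk,slc] add [casg,wfyb,vbkfq] -> 7 lines: fnkie dxfja casg wfyb vbkfq qjrf frubq
Hunk 4: at line 3 remove [vbkfq] add [pqu,mgdf,zzkhh] -> 9 lines: fnkie dxfja casg wfyb pqu mgdf zzkhh qjrf frubq
Final line 7: zzkhh

Answer: zzkhh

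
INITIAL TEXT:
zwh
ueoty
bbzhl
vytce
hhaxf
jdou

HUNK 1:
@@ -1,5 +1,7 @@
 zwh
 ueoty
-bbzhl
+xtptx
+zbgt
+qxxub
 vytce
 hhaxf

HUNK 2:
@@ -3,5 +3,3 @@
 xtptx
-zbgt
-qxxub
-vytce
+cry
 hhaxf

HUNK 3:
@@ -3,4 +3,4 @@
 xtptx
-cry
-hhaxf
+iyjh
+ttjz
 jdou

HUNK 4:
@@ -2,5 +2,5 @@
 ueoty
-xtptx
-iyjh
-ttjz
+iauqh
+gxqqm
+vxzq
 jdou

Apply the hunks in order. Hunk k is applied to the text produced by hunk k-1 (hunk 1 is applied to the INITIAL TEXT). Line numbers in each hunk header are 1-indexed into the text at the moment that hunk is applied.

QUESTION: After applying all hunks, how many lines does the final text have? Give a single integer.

Answer: 6

Derivation:
Hunk 1: at line 1 remove [bbzhl] add [xtptx,zbgt,qxxub] -> 8 lines: zwh ueoty xtptx zbgt qxxub vytce hhaxf jdou
Hunk 2: at line 3 remove [zbgt,qxxub,vytce] add [cry] -> 6 lines: zwh ueoty xtptx cry hhaxf jdou
Hunk 3: at line 3 remove [cry,hhaxf] add [iyjh,ttjz] -> 6 lines: zwh ueoty xtptx iyjh ttjz jdou
Hunk 4: at line 2 remove [xtptx,iyjh,ttjz] add [iauqh,gxqqm,vxzq] -> 6 lines: zwh ueoty iauqh gxqqm vxzq jdou
Final line count: 6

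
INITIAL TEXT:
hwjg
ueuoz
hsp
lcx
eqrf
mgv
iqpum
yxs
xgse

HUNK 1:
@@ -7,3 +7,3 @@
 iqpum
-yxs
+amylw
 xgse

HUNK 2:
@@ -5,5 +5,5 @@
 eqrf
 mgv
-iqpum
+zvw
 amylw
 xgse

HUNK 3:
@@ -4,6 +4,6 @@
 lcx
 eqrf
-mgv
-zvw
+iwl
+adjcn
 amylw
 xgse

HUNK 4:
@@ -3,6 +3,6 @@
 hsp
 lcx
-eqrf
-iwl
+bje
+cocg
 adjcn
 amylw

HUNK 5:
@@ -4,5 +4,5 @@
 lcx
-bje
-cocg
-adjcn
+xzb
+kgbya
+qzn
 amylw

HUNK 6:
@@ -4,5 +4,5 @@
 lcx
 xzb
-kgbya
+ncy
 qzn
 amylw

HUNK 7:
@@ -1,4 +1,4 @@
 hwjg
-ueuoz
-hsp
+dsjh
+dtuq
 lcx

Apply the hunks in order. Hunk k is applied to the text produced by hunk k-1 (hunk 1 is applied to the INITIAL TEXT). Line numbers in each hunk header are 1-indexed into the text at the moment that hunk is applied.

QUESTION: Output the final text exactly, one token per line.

Answer: hwjg
dsjh
dtuq
lcx
xzb
ncy
qzn
amylw
xgse

Derivation:
Hunk 1: at line 7 remove [yxs] add [amylw] -> 9 lines: hwjg ueuoz hsp lcx eqrf mgv iqpum amylw xgse
Hunk 2: at line 5 remove [iqpum] add [zvw] -> 9 lines: hwjg ueuoz hsp lcx eqrf mgv zvw amylw xgse
Hunk 3: at line 4 remove [mgv,zvw] add [iwl,adjcn] -> 9 lines: hwjg ueuoz hsp lcx eqrf iwl adjcn amylw xgse
Hunk 4: at line 3 remove [eqrf,iwl] add [bje,cocg] -> 9 lines: hwjg ueuoz hsp lcx bje cocg adjcn amylw xgse
Hunk 5: at line 4 remove [bje,cocg,adjcn] add [xzb,kgbya,qzn] -> 9 lines: hwjg ueuoz hsp lcx xzb kgbya qzn amylw xgse
Hunk 6: at line 4 remove [kgbya] add [ncy] -> 9 lines: hwjg ueuoz hsp lcx xzb ncy qzn amylw xgse
Hunk 7: at line 1 remove [ueuoz,hsp] add [dsjh,dtuq] -> 9 lines: hwjg dsjh dtuq lcx xzb ncy qzn amylw xgse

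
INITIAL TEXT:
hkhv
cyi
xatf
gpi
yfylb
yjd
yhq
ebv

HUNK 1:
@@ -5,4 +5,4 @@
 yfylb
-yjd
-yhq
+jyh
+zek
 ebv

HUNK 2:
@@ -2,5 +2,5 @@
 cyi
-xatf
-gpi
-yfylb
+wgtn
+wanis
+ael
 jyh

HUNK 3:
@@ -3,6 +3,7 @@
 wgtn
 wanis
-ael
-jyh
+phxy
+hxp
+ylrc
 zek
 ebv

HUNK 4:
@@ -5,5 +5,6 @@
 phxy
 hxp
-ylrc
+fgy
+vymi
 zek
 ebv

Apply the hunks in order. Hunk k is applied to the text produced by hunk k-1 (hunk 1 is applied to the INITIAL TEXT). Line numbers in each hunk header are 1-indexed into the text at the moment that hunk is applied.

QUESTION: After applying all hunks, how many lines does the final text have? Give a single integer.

Hunk 1: at line 5 remove [yjd,yhq] add [jyh,zek] -> 8 lines: hkhv cyi xatf gpi yfylb jyh zek ebv
Hunk 2: at line 2 remove [xatf,gpi,yfylb] add [wgtn,wanis,ael] -> 8 lines: hkhv cyi wgtn wanis ael jyh zek ebv
Hunk 3: at line 3 remove [ael,jyh] add [phxy,hxp,ylrc] -> 9 lines: hkhv cyi wgtn wanis phxy hxp ylrc zek ebv
Hunk 4: at line 5 remove [ylrc] add [fgy,vymi] -> 10 lines: hkhv cyi wgtn wanis phxy hxp fgy vymi zek ebv
Final line count: 10

Answer: 10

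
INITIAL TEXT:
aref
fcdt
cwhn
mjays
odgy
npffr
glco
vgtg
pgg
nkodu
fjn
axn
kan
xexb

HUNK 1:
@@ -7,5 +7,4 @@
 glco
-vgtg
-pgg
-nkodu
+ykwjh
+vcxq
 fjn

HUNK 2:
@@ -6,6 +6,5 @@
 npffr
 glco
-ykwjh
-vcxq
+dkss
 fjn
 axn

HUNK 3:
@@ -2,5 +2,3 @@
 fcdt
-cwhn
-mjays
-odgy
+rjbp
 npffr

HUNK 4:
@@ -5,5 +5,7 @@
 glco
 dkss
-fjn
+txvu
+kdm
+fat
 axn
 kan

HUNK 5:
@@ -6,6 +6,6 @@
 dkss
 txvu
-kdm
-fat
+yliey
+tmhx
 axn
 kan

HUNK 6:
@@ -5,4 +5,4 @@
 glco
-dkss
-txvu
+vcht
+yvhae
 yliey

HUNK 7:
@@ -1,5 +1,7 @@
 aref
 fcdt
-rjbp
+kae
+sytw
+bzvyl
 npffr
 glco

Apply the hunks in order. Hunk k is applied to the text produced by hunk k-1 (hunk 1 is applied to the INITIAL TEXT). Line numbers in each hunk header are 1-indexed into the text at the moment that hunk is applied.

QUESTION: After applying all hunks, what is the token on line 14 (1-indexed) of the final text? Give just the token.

Hunk 1: at line 7 remove [vgtg,pgg,nkodu] add [ykwjh,vcxq] -> 13 lines: aref fcdt cwhn mjays odgy npffr glco ykwjh vcxq fjn axn kan xexb
Hunk 2: at line 6 remove [ykwjh,vcxq] add [dkss] -> 12 lines: aref fcdt cwhn mjays odgy npffr glco dkss fjn axn kan xexb
Hunk 3: at line 2 remove [cwhn,mjays,odgy] add [rjbp] -> 10 lines: aref fcdt rjbp npffr glco dkss fjn axn kan xexb
Hunk 4: at line 5 remove [fjn] add [txvu,kdm,fat] -> 12 lines: aref fcdt rjbp npffr glco dkss txvu kdm fat axn kan xexb
Hunk 5: at line 6 remove [kdm,fat] add [yliey,tmhx] -> 12 lines: aref fcdt rjbp npffr glco dkss txvu yliey tmhx axn kan xexb
Hunk 6: at line 5 remove [dkss,txvu] add [vcht,yvhae] -> 12 lines: aref fcdt rjbp npffr glco vcht yvhae yliey tmhx axn kan xexb
Hunk 7: at line 1 remove [rjbp] add [kae,sytw,bzvyl] -> 14 lines: aref fcdt kae sytw bzvyl npffr glco vcht yvhae yliey tmhx axn kan xexb
Final line 14: xexb

Answer: xexb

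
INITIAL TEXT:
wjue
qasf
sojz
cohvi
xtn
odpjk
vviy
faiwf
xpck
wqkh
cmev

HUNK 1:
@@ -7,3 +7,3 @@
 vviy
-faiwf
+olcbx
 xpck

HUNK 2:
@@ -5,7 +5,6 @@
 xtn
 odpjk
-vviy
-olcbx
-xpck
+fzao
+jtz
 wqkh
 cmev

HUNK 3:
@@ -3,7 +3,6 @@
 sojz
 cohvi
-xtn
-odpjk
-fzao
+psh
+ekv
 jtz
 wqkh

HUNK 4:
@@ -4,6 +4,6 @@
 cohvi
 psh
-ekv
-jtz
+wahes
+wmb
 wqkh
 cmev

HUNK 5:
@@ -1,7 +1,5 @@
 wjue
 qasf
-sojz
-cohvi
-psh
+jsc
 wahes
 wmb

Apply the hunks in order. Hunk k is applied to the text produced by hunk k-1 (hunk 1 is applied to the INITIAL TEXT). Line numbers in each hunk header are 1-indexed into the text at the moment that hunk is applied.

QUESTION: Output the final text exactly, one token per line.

Answer: wjue
qasf
jsc
wahes
wmb
wqkh
cmev

Derivation:
Hunk 1: at line 7 remove [faiwf] add [olcbx] -> 11 lines: wjue qasf sojz cohvi xtn odpjk vviy olcbx xpck wqkh cmev
Hunk 2: at line 5 remove [vviy,olcbx,xpck] add [fzao,jtz] -> 10 lines: wjue qasf sojz cohvi xtn odpjk fzao jtz wqkh cmev
Hunk 3: at line 3 remove [xtn,odpjk,fzao] add [psh,ekv] -> 9 lines: wjue qasf sojz cohvi psh ekv jtz wqkh cmev
Hunk 4: at line 4 remove [ekv,jtz] add [wahes,wmb] -> 9 lines: wjue qasf sojz cohvi psh wahes wmb wqkh cmev
Hunk 5: at line 1 remove [sojz,cohvi,psh] add [jsc] -> 7 lines: wjue qasf jsc wahes wmb wqkh cmev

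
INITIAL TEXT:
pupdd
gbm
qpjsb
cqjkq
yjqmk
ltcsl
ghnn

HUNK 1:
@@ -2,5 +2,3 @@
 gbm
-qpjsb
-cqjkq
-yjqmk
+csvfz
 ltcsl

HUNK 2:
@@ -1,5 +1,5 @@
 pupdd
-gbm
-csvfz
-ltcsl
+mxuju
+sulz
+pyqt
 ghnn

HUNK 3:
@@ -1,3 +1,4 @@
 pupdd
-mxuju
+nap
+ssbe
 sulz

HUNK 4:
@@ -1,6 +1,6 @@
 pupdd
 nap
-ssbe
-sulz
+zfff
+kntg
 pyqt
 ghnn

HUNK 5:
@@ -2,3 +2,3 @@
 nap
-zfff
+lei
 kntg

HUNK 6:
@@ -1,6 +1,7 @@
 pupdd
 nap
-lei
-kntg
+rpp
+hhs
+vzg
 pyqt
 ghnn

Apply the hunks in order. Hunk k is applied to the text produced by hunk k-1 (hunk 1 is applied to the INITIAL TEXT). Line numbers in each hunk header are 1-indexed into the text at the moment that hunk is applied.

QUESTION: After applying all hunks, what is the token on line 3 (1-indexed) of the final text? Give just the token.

Answer: rpp

Derivation:
Hunk 1: at line 2 remove [qpjsb,cqjkq,yjqmk] add [csvfz] -> 5 lines: pupdd gbm csvfz ltcsl ghnn
Hunk 2: at line 1 remove [gbm,csvfz,ltcsl] add [mxuju,sulz,pyqt] -> 5 lines: pupdd mxuju sulz pyqt ghnn
Hunk 3: at line 1 remove [mxuju] add [nap,ssbe] -> 6 lines: pupdd nap ssbe sulz pyqt ghnn
Hunk 4: at line 1 remove [ssbe,sulz] add [zfff,kntg] -> 6 lines: pupdd nap zfff kntg pyqt ghnn
Hunk 5: at line 2 remove [zfff] add [lei] -> 6 lines: pupdd nap lei kntg pyqt ghnn
Hunk 6: at line 1 remove [lei,kntg] add [rpp,hhs,vzg] -> 7 lines: pupdd nap rpp hhs vzg pyqt ghnn
Final line 3: rpp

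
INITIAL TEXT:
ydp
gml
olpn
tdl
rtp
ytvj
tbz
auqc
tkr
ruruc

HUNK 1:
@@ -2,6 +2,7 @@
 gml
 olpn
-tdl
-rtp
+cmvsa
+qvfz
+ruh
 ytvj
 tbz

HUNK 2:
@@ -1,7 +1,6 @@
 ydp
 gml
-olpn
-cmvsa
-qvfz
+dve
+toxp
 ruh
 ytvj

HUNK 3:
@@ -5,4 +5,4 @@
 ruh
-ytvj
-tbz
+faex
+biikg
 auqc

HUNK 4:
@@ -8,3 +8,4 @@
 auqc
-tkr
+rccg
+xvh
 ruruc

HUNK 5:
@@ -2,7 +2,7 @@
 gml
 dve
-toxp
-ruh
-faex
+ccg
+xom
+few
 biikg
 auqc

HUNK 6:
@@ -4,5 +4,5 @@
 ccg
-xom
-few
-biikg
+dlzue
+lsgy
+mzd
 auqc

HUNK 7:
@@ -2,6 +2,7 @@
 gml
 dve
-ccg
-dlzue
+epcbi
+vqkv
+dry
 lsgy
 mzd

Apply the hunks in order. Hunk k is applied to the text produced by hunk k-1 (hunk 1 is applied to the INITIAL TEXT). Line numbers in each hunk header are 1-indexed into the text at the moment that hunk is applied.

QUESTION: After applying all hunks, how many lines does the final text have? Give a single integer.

Answer: 12

Derivation:
Hunk 1: at line 2 remove [tdl,rtp] add [cmvsa,qvfz,ruh] -> 11 lines: ydp gml olpn cmvsa qvfz ruh ytvj tbz auqc tkr ruruc
Hunk 2: at line 1 remove [olpn,cmvsa,qvfz] add [dve,toxp] -> 10 lines: ydp gml dve toxp ruh ytvj tbz auqc tkr ruruc
Hunk 3: at line 5 remove [ytvj,tbz] add [faex,biikg] -> 10 lines: ydp gml dve toxp ruh faex biikg auqc tkr ruruc
Hunk 4: at line 8 remove [tkr] add [rccg,xvh] -> 11 lines: ydp gml dve toxp ruh faex biikg auqc rccg xvh ruruc
Hunk 5: at line 2 remove [toxp,ruh,faex] add [ccg,xom,few] -> 11 lines: ydp gml dve ccg xom few biikg auqc rccg xvh ruruc
Hunk 6: at line 4 remove [xom,few,biikg] add [dlzue,lsgy,mzd] -> 11 lines: ydp gml dve ccg dlzue lsgy mzd auqc rccg xvh ruruc
Hunk 7: at line 2 remove [ccg,dlzue] add [epcbi,vqkv,dry] -> 12 lines: ydp gml dve epcbi vqkv dry lsgy mzd auqc rccg xvh ruruc
Final line count: 12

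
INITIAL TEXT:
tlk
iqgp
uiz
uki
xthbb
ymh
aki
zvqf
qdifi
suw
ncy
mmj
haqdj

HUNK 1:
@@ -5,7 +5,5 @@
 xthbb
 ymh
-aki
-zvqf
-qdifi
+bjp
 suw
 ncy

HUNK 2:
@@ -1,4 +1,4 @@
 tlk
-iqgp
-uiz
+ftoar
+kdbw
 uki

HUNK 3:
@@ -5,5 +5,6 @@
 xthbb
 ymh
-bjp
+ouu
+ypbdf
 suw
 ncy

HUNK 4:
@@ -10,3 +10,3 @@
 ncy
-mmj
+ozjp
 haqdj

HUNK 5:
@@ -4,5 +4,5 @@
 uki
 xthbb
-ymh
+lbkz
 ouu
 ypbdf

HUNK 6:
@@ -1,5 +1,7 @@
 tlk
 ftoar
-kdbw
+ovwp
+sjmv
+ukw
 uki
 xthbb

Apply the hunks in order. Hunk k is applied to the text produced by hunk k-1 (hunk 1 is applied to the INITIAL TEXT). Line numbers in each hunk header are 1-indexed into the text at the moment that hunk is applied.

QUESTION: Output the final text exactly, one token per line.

Hunk 1: at line 5 remove [aki,zvqf,qdifi] add [bjp] -> 11 lines: tlk iqgp uiz uki xthbb ymh bjp suw ncy mmj haqdj
Hunk 2: at line 1 remove [iqgp,uiz] add [ftoar,kdbw] -> 11 lines: tlk ftoar kdbw uki xthbb ymh bjp suw ncy mmj haqdj
Hunk 3: at line 5 remove [bjp] add [ouu,ypbdf] -> 12 lines: tlk ftoar kdbw uki xthbb ymh ouu ypbdf suw ncy mmj haqdj
Hunk 4: at line 10 remove [mmj] add [ozjp] -> 12 lines: tlk ftoar kdbw uki xthbb ymh ouu ypbdf suw ncy ozjp haqdj
Hunk 5: at line 4 remove [ymh] add [lbkz] -> 12 lines: tlk ftoar kdbw uki xthbb lbkz ouu ypbdf suw ncy ozjp haqdj
Hunk 6: at line 1 remove [kdbw] add [ovwp,sjmv,ukw] -> 14 lines: tlk ftoar ovwp sjmv ukw uki xthbb lbkz ouu ypbdf suw ncy ozjp haqdj

Answer: tlk
ftoar
ovwp
sjmv
ukw
uki
xthbb
lbkz
ouu
ypbdf
suw
ncy
ozjp
haqdj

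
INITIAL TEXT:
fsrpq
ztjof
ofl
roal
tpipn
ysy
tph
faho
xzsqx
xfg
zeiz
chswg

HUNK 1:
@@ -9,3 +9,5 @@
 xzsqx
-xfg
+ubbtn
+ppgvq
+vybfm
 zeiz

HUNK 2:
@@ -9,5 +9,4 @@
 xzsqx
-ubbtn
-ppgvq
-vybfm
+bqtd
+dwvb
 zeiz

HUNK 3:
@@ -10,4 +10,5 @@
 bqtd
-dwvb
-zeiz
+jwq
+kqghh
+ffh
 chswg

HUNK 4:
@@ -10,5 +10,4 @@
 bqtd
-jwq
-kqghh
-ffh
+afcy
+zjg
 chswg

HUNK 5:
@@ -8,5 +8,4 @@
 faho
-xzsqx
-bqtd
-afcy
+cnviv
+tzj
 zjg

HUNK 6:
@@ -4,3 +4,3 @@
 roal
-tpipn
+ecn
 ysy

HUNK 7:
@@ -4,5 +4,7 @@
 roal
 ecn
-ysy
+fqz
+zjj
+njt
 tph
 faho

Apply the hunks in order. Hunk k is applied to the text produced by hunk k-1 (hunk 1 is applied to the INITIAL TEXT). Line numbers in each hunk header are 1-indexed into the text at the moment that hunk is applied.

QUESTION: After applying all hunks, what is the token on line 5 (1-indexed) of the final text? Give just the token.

Hunk 1: at line 9 remove [xfg] add [ubbtn,ppgvq,vybfm] -> 14 lines: fsrpq ztjof ofl roal tpipn ysy tph faho xzsqx ubbtn ppgvq vybfm zeiz chswg
Hunk 2: at line 9 remove [ubbtn,ppgvq,vybfm] add [bqtd,dwvb] -> 13 lines: fsrpq ztjof ofl roal tpipn ysy tph faho xzsqx bqtd dwvb zeiz chswg
Hunk 3: at line 10 remove [dwvb,zeiz] add [jwq,kqghh,ffh] -> 14 lines: fsrpq ztjof ofl roal tpipn ysy tph faho xzsqx bqtd jwq kqghh ffh chswg
Hunk 4: at line 10 remove [jwq,kqghh,ffh] add [afcy,zjg] -> 13 lines: fsrpq ztjof ofl roal tpipn ysy tph faho xzsqx bqtd afcy zjg chswg
Hunk 5: at line 8 remove [xzsqx,bqtd,afcy] add [cnviv,tzj] -> 12 lines: fsrpq ztjof ofl roal tpipn ysy tph faho cnviv tzj zjg chswg
Hunk 6: at line 4 remove [tpipn] add [ecn] -> 12 lines: fsrpq ztjof ofl roal ecn ysy tph faho cnviv tzj zjg chswg
Hunk 7: at line 4 remove [ysy] add [fqz,zjj,njt] -> 14 lines: fsrpq ztjof ofl roal ecn fqz zjj njt tph faho cnviv tzj zjg chswg
Final line 5: ecn

Answer: ecn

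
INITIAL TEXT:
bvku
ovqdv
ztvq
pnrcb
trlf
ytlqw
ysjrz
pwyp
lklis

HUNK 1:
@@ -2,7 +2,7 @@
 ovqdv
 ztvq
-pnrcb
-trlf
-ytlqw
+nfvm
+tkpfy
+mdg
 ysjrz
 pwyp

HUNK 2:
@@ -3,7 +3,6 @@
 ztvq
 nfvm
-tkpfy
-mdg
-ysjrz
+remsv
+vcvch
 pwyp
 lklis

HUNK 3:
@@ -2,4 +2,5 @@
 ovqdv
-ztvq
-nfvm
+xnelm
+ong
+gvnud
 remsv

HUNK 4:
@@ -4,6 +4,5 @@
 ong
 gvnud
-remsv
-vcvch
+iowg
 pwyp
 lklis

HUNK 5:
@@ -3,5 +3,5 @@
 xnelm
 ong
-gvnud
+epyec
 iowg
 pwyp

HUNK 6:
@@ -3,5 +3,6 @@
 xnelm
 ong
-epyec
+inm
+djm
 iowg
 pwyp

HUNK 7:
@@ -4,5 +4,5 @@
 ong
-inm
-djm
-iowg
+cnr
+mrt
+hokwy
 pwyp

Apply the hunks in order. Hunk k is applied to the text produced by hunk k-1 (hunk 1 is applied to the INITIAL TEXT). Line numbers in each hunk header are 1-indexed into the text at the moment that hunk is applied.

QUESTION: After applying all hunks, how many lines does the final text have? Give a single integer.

Answer: 9

Derivation:
Hunk 1: at line 2 remove [pnrcb,trlf,ytlqw] add [nfvm,tkpfy,mdg] -> 9 lines: bvku ovqdv ztvq nfvm tkpfy mdg ysjrz pwyp lklis
Hunk 2: at line 3 remove [tkpfy,mdg,ysjrz] add [remsv,vcvch] -> 8 lines: bvku ovqdv ztvq nfvm remsv vcvch pwyp lklis
Hunk 3: at line 2 remove [ztvq,nfvm] add [xnelm,ong,gvnud] -> 9 lines: bvku ovqdv xnelm ong gvnud remsv vcvch pwyp lklis
Hunk 4: at line 4 remove [remsv,vcvch] add [iowg] -> 8 lines: bvku ovqdv xnelm ong gvnud iowg pwyp lklis
Hunk 5: at line 3 remove [gvnud] add [epyec] -> 8 lines: bvku ovqdv xnelm ong epyec iowg pwyp lklis
Hunk 6: at line 3 remove [epyec] add [inm,djm] -> 9 lines: bvku ovqdv xnelm ong inm djm iowg pwyp lklis
Hunk 7: at line 4 remove [inm,djm,iowg] add [cnr,mrt,hokwy] -> 9 lines: bvku ovqdv xnelm ong cnr mrt hokwy pwyp lklis
Final line count: 9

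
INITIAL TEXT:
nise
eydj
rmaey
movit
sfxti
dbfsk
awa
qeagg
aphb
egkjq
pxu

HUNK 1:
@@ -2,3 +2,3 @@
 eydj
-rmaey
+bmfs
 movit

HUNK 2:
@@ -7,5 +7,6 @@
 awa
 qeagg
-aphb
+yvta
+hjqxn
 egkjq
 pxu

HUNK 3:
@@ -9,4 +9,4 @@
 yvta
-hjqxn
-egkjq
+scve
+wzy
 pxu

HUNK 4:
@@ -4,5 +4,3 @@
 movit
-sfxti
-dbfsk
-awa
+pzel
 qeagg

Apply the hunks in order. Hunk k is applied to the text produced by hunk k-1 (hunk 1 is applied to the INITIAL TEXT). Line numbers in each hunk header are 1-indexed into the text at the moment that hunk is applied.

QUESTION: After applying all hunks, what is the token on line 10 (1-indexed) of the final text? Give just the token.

Answer: pxu

Derivation:
Hunk 1: at line 2 remove [rmaey] add [bmfs] -> 11 lines: nise eydj bmfs movit sfxti dbfsk awa qeagg aphb egkjq pxu
Hunk 2: at line 7 remove [aphb] add [yvta,hjqxn] -> 12 lines: nise eydj bmfs movit sfxti dbfsk awa qeagg yvta hjqxn egkjq pxu
Hunk 3: at line 9 remove [hjqxn,egkjq] add [scve,wzy] -> 12 lines: nise eydj bmfs movit sfxti dbfsk awa qeagg yvta scve wzy pxu
Hunk 4: at line 4 remove [sfxti,dbfsk,awa] add [pzel] -> 10 lines: nise eydj bmfs movit pzel qeagg yvta scve wzy pxu
Final line 10: pxu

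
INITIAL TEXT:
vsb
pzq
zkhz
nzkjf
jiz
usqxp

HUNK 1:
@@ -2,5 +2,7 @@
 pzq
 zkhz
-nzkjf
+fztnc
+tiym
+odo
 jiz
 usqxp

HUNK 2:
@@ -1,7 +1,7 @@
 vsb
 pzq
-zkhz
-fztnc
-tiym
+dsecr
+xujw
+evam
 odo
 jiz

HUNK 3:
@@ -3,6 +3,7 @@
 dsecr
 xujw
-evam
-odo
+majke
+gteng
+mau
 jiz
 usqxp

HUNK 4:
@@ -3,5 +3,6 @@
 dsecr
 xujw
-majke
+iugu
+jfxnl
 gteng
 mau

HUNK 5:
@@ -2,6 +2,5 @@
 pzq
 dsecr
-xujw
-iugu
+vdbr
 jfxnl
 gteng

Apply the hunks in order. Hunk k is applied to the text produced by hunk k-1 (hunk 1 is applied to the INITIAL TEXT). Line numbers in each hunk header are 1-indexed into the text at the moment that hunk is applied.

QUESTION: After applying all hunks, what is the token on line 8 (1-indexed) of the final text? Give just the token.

Answer: jiz

Derivation:
Hunk 1: at line 2 remove [nzkjf] add [fztnc,tiym,odo] -> 8 lines: vsb pzq zkhz fztnc tiym odo jiz usqxp
Hunk 2: at line 1 remove [zkhz,fztnc,tiym] add [dsecr,xujw,evam] -> 8 lines: vsb pzq dsecr xujw evam odo jiz usqxp
Hunk 3: at line 3 remove [evam,odo] add [majke,gteng,mau] -> 9 lines: vsb pzq dsecr xujw majke gteng mau jiz usqxp
Hunk 4: at line 3 remove [majke] add [iugu,jfxnl] -> 10 lines: vsb pzq dsecr xujw iugu jfxnl gteng mau jiz usqxp
Hunk 5: at line 2 remove [xujw,iugu] add [vdbr] -> 9 lines: vsb pzq dsecr vdbr jfxnl gteng mau jiz usqxp
Final line 8: jiz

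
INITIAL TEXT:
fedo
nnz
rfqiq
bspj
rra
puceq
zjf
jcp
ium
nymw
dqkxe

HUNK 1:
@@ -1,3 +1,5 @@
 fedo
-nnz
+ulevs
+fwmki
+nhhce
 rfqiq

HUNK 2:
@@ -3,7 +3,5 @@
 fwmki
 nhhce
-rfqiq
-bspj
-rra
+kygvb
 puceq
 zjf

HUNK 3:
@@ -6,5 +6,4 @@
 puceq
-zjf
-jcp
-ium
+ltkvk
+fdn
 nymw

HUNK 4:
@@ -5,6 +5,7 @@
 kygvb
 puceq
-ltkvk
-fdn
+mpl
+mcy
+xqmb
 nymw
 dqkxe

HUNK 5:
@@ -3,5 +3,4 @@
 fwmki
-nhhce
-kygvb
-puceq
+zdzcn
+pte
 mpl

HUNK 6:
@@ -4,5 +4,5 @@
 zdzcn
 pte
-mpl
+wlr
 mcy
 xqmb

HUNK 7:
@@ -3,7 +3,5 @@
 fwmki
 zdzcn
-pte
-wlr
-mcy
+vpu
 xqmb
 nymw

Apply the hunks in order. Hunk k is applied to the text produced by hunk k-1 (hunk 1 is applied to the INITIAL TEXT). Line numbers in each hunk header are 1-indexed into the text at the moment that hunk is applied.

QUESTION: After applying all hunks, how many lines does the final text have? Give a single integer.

Hunk 1: at line 1 remove [nnz] add [ulevs,fwmki,nhhce] -> 13 lines: fedo ulevs fwmki nhhce rfqiq bspj rra puceq zjf jcp ium nymw dqkxe
Hunk 2: at line 3 remove [rfqiq,bspj,rra] add [kygvb] -> 11 lines: fedo ulevs fwmki nhhce kygvb puceq zjf jcp ium nymw dqkxe
Hunk 3: at line 6 remove [zjf,jcp,ium] add [ltkvk,fdn] -> 10 lines: fedo ulevs fwmki nhhce kygvb puceq ltkvk fdn nymw dqkxe
Hunk 4: at line 5 remove [ltkvk,fdn] add [mpl,mcy,xqmb] -> 11 lines: fedo ulevs fwmki nhhce kygvb puceq mpl mcy xqmb nymw dqkxe
Hunk 5: at line 3 remove [nhhce,kygvb,puceq] add [zdzcn,pte] -> 10 lines: fedo ulevs fwmki zdzcn pte mpl mcy xqmb nymw dqkxe
Hunk 6: at line 4 remove [mpl] add [wlr] -> 10 lines: fedo ulevs fwmki zdzcn pte wlr mcy xqmb nymw dqkxe
Hunk 7: at line 3 remove [pte,wlr,mcy] add [vpu] -> 8 lines: fedo ulevs fwmki zdzcn vpu xqmb nymw dqkxe
Final line count: 8

Answer: 8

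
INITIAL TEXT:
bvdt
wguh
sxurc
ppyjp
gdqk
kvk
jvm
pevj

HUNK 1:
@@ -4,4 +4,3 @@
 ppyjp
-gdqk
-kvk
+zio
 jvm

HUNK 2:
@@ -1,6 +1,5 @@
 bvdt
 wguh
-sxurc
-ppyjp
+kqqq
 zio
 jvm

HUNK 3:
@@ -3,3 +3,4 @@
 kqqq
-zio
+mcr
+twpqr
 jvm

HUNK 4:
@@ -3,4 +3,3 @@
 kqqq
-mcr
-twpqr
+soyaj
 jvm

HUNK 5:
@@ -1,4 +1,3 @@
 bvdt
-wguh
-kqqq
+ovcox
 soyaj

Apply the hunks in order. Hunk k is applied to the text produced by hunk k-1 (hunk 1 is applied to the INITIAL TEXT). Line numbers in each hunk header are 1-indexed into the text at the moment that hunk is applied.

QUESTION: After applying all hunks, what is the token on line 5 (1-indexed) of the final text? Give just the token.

Answer: pevj

Derivation:
Hunk 1: at line 4 remove [gdqk,kvk] add [zio] -> 7 lines: bvdt wguh sxurc ppyjp zio jvm pevj
Hunk 2: at line 1 remove [sxurc,ppyjp] add [kqqq] -> 6 lines: bvdt wguh kqqq zio jvm pevj
Hunk 3: at line 3 remove [zio] add [mcr,twpqr] -> 7 lines: bvdt wguh kqqq mcr twpqr jvm pevj
Hunk 4: at line 3 remove [mcr,twpqr] add [soyaj] -> 6 lines: bvdt wguh kqqq soyaj jvm pevj
Hunk 5: at line 1 remove [wguh,kqqq] add [ovcox] -> 5 lines: bvdt ovcox soyaj jvm pevj
Final line 5: pevj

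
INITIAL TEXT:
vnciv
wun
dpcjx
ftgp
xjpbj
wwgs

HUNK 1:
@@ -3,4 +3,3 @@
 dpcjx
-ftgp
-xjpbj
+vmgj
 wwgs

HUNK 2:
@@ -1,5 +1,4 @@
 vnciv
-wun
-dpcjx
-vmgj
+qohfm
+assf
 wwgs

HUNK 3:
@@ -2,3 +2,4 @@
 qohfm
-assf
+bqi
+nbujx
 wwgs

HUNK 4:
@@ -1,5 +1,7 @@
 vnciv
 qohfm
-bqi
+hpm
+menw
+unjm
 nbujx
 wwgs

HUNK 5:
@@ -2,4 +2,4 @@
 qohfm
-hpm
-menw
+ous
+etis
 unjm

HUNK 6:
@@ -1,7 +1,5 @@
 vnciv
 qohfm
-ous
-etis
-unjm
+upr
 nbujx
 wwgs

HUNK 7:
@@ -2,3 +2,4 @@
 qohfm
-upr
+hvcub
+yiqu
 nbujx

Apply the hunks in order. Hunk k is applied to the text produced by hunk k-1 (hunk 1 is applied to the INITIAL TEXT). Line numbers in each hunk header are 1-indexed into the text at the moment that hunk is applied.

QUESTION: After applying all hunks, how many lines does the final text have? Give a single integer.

Answer: 6

Derivation:
Hunk 1: at line 3 remove [ftgp,xjpbj] add [vmgj] -> 5 lines: vnciv wun dpcjx vmgj wwgs
Hunk 2: at line 1 remove [wun,dpcjx,vmgj] add [qohfm,assf] -> 4 lines: vnciv qohfm assf wwgs
Hunk 3: at line 2 remove [assf] add [bqi,nbujx] -> 5 lines: vnciv qohfm bqi nbujx wwgs
Hunk 4: at line 1 remove [bqi] add [hpm,menw,unjm] -> 7 lines: vnciv qohfm hpm menw unjm nbujx wwgs
Hunk 5: at line 2 remove [hpm,menw] add [ous,etis] -> 7 lines: vnciv qohfm ous etis unjm nbujx wwgs
Hunk 6: at line 1 remove [ous,etis,unjm] add [upr] -> 5 lines: vnciv qohfm upr nbujx wwgs
Hunk 7: at line 2 remove [upr] add [hvcub,yiqu] -> 6 lines: vnciv qohfm hvcub yiqu nbujx wwgs
Final line count: 6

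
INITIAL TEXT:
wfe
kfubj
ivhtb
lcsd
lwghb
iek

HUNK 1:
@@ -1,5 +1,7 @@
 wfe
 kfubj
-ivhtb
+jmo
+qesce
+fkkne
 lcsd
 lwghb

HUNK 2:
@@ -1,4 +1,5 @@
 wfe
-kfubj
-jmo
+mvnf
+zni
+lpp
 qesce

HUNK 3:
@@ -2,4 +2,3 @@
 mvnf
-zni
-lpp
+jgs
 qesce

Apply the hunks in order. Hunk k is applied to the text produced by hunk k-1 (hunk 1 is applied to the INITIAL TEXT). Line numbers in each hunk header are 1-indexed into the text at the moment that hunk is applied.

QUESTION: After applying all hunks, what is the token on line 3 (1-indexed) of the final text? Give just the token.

Hunk 1: at line 1 remove [ivhtb] add [jmo,qesce,fkkne] -> 8 lines: wfe kfubj jmo qesce fkkne lcsd lwghb iek
Hunk 2: at line 1 remove [kfubj,jmo] add [mvnf,zni,lpp] -> 9 lines: wfe mvnf zni lpp qesce fkkne lcsd lwghb iek
Hunk 3: at line 2 remove [zni,lpp] add [jgs] -> 8 lines: wfe mvnf jgs qesce fkkne lcsd lwghb iek
Final line 3: jgs

Answer: jgs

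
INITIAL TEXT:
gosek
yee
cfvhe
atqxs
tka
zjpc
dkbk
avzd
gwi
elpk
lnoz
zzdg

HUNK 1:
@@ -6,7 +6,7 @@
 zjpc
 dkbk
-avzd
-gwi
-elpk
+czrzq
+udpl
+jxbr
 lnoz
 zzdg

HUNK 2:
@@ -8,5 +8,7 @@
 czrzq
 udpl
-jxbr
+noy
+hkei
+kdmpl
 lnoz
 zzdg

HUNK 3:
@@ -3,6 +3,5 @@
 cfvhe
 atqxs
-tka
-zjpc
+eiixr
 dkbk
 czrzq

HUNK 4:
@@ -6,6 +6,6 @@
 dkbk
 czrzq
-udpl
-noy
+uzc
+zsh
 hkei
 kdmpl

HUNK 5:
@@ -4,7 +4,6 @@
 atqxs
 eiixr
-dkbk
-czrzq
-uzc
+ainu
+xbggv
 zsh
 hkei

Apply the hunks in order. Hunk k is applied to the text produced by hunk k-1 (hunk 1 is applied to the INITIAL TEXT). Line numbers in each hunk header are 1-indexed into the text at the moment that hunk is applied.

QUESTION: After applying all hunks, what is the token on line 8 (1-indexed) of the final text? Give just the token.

Hunk 1: at line 6 remove [avzd,gwi,elpk] add [czrzq,udpl,jxbr] -> 12 lines: gosek yee cfvhe atqxs tka zjpc dkbk czrzq udpl jxbr lnoz zzdg
Hunk 2: at line 8 remove [jxbr] add [noy,hkei,kdmpl] -> 14 lines: gosek yee cfvhe atqxs tka zjpc dkbk czrzq udpl noy hkei kdmpl lnoz zzdg
Hunk 3: at line 3 remove [tka,zjpc] add [eiixr] -> 13 lines: gosek yee cfvhe atqxs eiixr dkbk czrzq udpl noy hkei kdmpl lnoz zzdg
Hunk 4: at line 6 remove [udpl,noy] add [uzc,zsh] -> 13 lines: gosek yee cfvhe atqxs eiixr dkbk czrzq uzc zsh hkei kdmpl lnoz zzdg
Hunk 5: at line 4 remove [dkbk,czrzq,uzc] add [ainu,xbggv] -> 12 lines: gosek yee cfvhe atqxs eiixr ainu xbggv zsh hkei kdmpl lnoz zzdg
Final line 8: zsh

Answer: zsh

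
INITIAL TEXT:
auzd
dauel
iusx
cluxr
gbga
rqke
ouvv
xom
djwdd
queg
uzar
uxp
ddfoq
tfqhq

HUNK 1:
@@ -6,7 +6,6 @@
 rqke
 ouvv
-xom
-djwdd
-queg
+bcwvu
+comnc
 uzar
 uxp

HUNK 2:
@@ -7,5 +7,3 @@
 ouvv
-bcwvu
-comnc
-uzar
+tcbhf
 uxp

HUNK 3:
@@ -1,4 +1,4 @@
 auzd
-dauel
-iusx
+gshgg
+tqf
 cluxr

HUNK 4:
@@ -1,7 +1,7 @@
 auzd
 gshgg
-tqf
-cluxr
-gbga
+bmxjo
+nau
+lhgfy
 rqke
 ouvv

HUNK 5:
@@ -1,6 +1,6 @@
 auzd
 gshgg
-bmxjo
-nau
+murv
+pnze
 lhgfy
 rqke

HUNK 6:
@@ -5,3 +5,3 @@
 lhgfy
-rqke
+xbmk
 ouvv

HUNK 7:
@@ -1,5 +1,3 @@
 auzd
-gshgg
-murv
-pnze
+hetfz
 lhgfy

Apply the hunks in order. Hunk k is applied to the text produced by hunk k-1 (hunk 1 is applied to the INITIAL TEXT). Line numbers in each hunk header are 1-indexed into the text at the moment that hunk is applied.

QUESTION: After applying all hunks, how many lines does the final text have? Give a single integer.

Hunk 1: at line 6 remove [xom,djwdd,queg] add [bcwvu,comnc] -> 13 lines: auzd dauel iusx cluxr gbga rqke ouvv bcwvu comnc uzar uxp ddfoq tfqhq
Hunk 2: at line 7 remove [bcwvu,comnc,uzar] add [tcbhf] -> 11 lines: auzd dauel iusx cluxr gbga rqke ouvv tcbhf uxp ddfoq tfqhq
Hunk 3: at line 1 remove [dauel,iusx] add [gshgg,tqf] -> 11 lines: auzd gshgg tqf cluxr gbga rqke ouvv tcbhf uxp ddfoq tfqhq
Hunk 4: at line 1 remove [tqf,cluxr,gbga] add [bmxjo,nau,lhgfy] -> 11 lines: auzd gshgg bmxjo nau lhgfy rqke ouvv tcbhf uxp ddfoq tfqhq
Hunk 5: at line 1 remove [bmxjo,nau] add [murv,pnze] -> 11 lines: auzd gshgg murv pnze lhgfy rqke ouvv tcbhf uxp ddfoq tfqhq
Hunk 6: at line 5 remove [rqke] add [xbmk] -> 11 lines: auzd gshgg murv pnze lhgfy xbmk ouvv tcbhf uxp ddfoq tfqhq
Hunk 7: at line 1 remove [gshgg,murv,pnze] add [hetfz] -> 9 lines: auzd hetfz lhgfy xbmk ouvv tcbhf uxp ddfoq tfqhq
Final line count: 9

Answer: 9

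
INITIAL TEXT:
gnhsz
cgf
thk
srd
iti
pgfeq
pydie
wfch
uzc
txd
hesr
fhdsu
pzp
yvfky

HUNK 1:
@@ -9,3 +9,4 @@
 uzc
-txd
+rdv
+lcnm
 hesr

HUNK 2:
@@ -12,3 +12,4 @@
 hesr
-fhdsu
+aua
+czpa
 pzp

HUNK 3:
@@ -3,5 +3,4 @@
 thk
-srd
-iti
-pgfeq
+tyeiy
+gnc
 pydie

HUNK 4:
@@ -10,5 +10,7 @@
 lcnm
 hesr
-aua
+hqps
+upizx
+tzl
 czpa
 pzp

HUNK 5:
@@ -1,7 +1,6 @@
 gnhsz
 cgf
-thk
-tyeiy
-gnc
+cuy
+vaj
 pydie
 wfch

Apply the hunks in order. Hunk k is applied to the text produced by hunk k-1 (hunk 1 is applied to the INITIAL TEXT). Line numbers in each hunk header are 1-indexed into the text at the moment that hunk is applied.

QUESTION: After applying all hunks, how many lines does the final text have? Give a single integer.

Hunk 1: at line 9 remove [txd] add [rdv,lcnm] -> 15 lines: gnhsz cgf thk srd iti pgfeq pydie wfch uzc rdv lcnm hesr fhdsu pzp yvfky
Hunk 2: at line 12 remove [fhdsu] add [aua,czpa] -> 16 lines: gnhsz cgf thk srd iti pgfeq pydie wfch uzc rdv lcnm hesr aua czpa pzp yvfky
Hunk 3: at line 3 remove [srd,iti,pgfeq] add [tyeiy,gnc] -> 15 lines: gnhsz cgf thk tyeiy gnc pydie wfch uzc rdv lcnm hesr aua czpa pzp yvfky
Hunk 4: at line 10 remove [aua] add [hqps,upizx,tzl] -> 17 lines: gnhsz cgf thk tyeiy gnc pydie wfch uzc rdv lcnm hesr hqps upizx tzl czpa pzp yvfky
Hunk 5: at line 1 remove [thk,tyeiy,gnc] add [cuy,vaj] -> 16 lines: gnhsz cgf cuy vaj pydie wfch uzc rdv lcnm hesr hqps upizx tzl czpa pzp yvfky
Final line count: 16

Answer: 16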